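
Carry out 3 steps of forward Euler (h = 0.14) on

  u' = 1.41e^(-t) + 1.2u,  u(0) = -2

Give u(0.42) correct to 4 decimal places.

Euler: u_{n+1} = u_n + h·f(t_n, u_n).
t=0.000000, u=-2.000000: f=-0.990000 → u ← -2.000000 + 0.14·(-0.990000) = -2.138600
t=0.140000, u=-2.138600: f=-1.340525 → u ← -2.138600 + 0.14·(-1.340525) = -2.326273
t=0.280000, u=-2.326273: f=-1.725873 → u ← -2.326273 + 0.14·(-1.725873) = -2.567896
u(0.42) ≈ -2.5679

-2.5679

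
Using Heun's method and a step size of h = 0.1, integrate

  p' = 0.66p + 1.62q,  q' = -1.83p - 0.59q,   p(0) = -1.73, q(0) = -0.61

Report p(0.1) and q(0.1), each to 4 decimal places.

-1.9215, -0.2483

Heun on (p,q): k1 = f(s_n, state_n); k2 = f(s_n + h, state_n + h·k1); state_{n+1} = state_n + (h/2)·(k1 + k2).
0.000000: (-1.730000, -0.610000)
  k1 = (-2.130000, 3.525800)
  predictor → (-1.943000, -0.257420)
  k2 = (-1.699400, 3.707568)
  → (-1.921470, -0.248332)
(p(0.1), q(0.1)) ≈ (-1.9215, -0.2483)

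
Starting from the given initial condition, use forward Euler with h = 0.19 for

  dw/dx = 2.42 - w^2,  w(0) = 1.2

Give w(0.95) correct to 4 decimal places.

1.5502

Euler: w_{n+1} = w_n + h·f(x_n, w_n).
x=0.000000, w=1.200000: f=0.980000 → w ← 1.200000 + 0.19·0.980000 = 1.386200
x=0.190000, w=1.386200: f=0.498450 → w ← 1.386200 + 0.19·0.498450 = 1.480905
x=0.380000, w=1.480905: f=0.226919 → w ← 1.480905 + 0.19·0.226919 = 1.524020
x=0.570000, w=1.524020: f=0.097363 → w ← 1.524020 + 0.19·0.097363 = 1.542519
x=0.760000, w=1.542519: f=0.040635 → w ← 1.542519 + 0.19·0.040635 = 1.550240
w(0.95) ≈ 1.5502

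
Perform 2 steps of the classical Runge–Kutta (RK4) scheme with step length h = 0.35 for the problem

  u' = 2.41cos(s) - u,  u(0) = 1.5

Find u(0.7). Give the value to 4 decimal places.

RK4: k1 = f(s_n, u_n); k2 = f(s_n + h/2, u_n + (h/2)·k1); k3 = f(s_n + h/2, u_n + (h/2)·k2); k4 = f(s_n + h, u_n + h·k3); u_{n+1} = u_n + (h/6)·(k1 + 2k2 + 2k3 + k4).
s=0.000000, u=1.500000:
  k1 = f(0.000000, 1.500000) = 0.910000
  k2 = f(0.175000, 1.659250) = 0.713941
  k3 = f(0.175000, 1.624940) = 0.748251
  k4 = f(0.350000, 1.761888) = 0.502000
  u ← 1.500000 + (0.35/6)·(k1 + 2k2 + 2k3 + k4) = 1.752956
s=0.350000, u=1.752956:
  k1 = f(0.350000, 1.752956) = 0.510932
  k2 = f(0.525000, 1.842369) = 0.243062
  k3 = f(0.525000, 1.795492) = 0.289939
  k4 = f(0.700000, 1.854434) = -0.011165
  u ← 1.752956 + (0.35/6)·(k1 + 2k2 + 2k3 + k4) = 1.844292
u(0.7) ≈ 1.8443

1.8443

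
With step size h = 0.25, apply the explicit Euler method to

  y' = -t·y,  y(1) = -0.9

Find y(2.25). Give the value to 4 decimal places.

Euler: y_{n+1} = y_n + h·f(t_n, y_n).
t=1.000000, y=-0.900000: f=0.900000 → y ← -0.900000 + 0.25·0.900000 = -0.675000
t=1.250000, y=-0.675000: f=0.843750 → y ← -0.675000 + 0.25·0.843750 = -0.464063
t=1.500000, y=-0.464063: f=0.696094 → y ← -0.464063 + 0.25·0.696094 = -0.290039
t=1.750000, y=-0.290039: f=0.507568 → y ← -0.290039 + 0.25·0.507568 = -0.163147
t=2.000000, y=-0.163147: f=0.326294 → y ← -0.163147 + 0.25·0.326294 = -0.081573
y(2.25) ≈ -0.0816

-0.0816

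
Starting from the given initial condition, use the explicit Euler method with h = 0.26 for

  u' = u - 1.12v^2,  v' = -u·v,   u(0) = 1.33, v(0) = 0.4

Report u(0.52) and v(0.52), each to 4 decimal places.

Euler on (u,v): u_{n+1} = u_n + h·u', v_{n+1} = v_n + h·v'.
0.000000: (1.330000, 0.400000); f=(1.150800, -0.532000) → (1.629208, 0.261680)
0.260000: (1.629208, 0.261680); f=(1.552514, -0.426331) → (2.032862, 0.150834)
(u(0.52), v(0.52)) ≈ (2.0329, 0.1508)

2.0329, 0.1508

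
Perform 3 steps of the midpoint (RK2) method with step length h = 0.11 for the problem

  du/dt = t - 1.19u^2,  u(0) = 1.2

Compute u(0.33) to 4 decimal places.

Midpoint: k1 = f(t_n, u_n); k2 = f(t_n + h/2, u_n + (h/2)·k1); u_{n+1} = u_n + h·k2.
t=0.000000, u=1.200000:
  k1 = f(0.000000, 1.200000) = -1.713600
  k2 = f(0.055000, 1.105752) = -1.399998
  u ← 1.200000 + 0.11·(-1.399998) = 1.046000
t=0.110000, u=1.046000:
  k1 = f(0.110000, 1.046000) = -1.191999
  k2 = f(0.165000, 0.980440) = -0.978903
  u ← 1.046000 + 0.11·(-0.978903) = 0.938321
t=0.220000, u=0.938321:
  k1 = f(0.220000, 0.938321) = -0.827731
  k2 = f(0.275000, 0.892796) = -0.673530
  u ← 0.938321 + 0.11·(-0.673530) = 0.864233
u(0.33) ≈ 0.8642

0.8642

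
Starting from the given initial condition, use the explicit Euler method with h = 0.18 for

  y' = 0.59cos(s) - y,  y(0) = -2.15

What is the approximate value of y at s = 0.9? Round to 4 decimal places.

Euler: y_{n+1} = y_n + h·f(s_n, y_n).
s=0.000000, y=-2.150000: f=2.740000 → y ← -2.150000 + 0.18·2.740000 = -1.656800
s=0.180000, y=-1.656800: f=2.237268 → y ← -1.656800 + 0.18·2.237268 = -1.254092
s=0.360000, y=-1.254092: f=1.806271 → y ← -1.254092 + 0.18·1.806271 = -0.928963
s=0.540000, y=-0.928963: f=1.435011 → y ← -0.928963 + 0.18·1.435011 = -0.670661
s=0.720000, y=-0.670661: f=1.114226 → y ← -0.670661 + 0.18·1.114226 = -0.470100
y(0.9) ≈ -0.4701

-0.4701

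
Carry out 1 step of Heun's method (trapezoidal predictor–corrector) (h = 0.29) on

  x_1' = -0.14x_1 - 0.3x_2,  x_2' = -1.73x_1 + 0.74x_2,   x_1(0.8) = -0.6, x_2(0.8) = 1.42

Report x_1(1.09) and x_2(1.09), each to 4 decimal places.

Heun on (x_1,x_2): k1 = f(t_n, state_n); k2 = f(t_n + h, state_n + h·k1); state_{n+1} = state_n + (h/2)·(k1 + k2).
0.800000: (-0.600000, 1.420000)
  k1 = (-0.342000, 2.088800)
  predictor → (-0.699180, 2.025752)
  k2 = (-0.509840, 2.708638)
  → (-0.723517, 2.115628)
(x_1(1.09), x_2(1.09)) ≈ (-0.7235, 2.1156)

-0.7235, 2.1156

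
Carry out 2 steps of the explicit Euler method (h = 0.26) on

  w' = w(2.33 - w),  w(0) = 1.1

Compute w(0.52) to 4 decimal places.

Euler: w_{n+1} = w_n + h·f(t_n, w_n).
t=0.000000, w=1.100000: f=1.353000 → w ← 1.100000 + 0.26·1.353000 = 1.451780
t=0.260000, w=1.451780: f=1.274982 → w ← 1.451780 + 0.26·1.274982 = 1.783275
w(0.52) ≈ 1.7833

1.7833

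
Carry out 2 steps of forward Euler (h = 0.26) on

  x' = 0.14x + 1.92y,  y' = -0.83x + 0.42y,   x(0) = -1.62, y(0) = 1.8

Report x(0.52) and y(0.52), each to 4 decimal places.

Euler on (x,y): x_{n+1} = x_n + h·x', y_{n+1} = y_n + h·y'.
0.000000: (-1.620000, 1.800000); f=(3.229200, 2.100600) → (-0.780408, 2.346156)
0.260000: (-0.780408, 2.346156); f=(4.395362, 1.633124) → (0.362386, 2.770768)
(x(0.52), y(0.52)) ≈ (0.3624, 2.7708)

0.3624, 2.7708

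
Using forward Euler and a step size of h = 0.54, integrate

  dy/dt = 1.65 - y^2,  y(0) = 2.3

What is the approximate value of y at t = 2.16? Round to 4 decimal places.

1.2688

Euler: y_{n+1} = y_n + h·f(t_n, y_n).
t=0.000000, y=2.300000: f=-3.640000 → y ← 2.300000 + 0.54·(-3.640000) = 0.334400
t=0.540000, y=0.334400: f=1.538177 → y ← 0.334400 + 0.54·1.538177 = 1.165015
t=1.080000, y=1.165015: f=0.292739 → y ← 1.165015 + 0.54·0.292739 = 1.323095
t=1.620000, y=1.323095: f=-0.100579 → y ← 1.323095 + 0.54·(-0.100579) = 1.268782
y(2.16) ≈ 1.2688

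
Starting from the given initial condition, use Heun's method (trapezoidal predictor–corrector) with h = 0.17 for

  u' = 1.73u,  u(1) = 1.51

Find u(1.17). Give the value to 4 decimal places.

Heun: k1 = f(x_n, u_n); k2 = f(x_n + h, u_n + h·k1); u_{n+1} = u_n + (h/2)·(k1 + k2).
x=1.000000, u=1.510000:
  k1 = f(1.000000, 1.510000) = 2.612300
  k2 = f(1.170000, 1.954091) = 3.380577
  u ← 1.510000 + (0.17/2)·(2.612300 + 3.380577) = 2.019395
u(1.17) ≈ 2.0194

2.0194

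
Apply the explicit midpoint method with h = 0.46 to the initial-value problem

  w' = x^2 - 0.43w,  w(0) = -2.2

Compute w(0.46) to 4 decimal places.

-1.7835

Midpoint: k1 = f(x_n, w_n); k2 = f(x_n + h/2, w_n + (h/2)·k1); w_{n+1} = w_n + h·k2.
x=0.000000, w=-2.200000:
  k1 = f(0.000000, -2.200000) = 0.946000
  k2 = f(0.230000, -1.982420) = 0.905341
  w ← -2.200000 + 0.46·0.905341 = -1.783543
w(0.46) ≈ -1.7835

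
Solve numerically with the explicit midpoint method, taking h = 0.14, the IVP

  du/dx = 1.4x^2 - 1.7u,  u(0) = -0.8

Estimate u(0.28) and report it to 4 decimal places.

-0.4907

Midpoint: k1 = f(x_n, u_n); k2 = f(x_n + h/2, u_n + (h/2)·k1); u_{n+1} = u_n + h·k2.
x=0.000000, u=-0.800000:
  k1 = f(0.000000, -0.800000) = 1.360000
  k2 = f(0.070000, -0.704800) = 1.205020
  u ← -0.800000 + 0.14·1.205020 = -0.631297
x=0.140000, u=-0.631297:
  k1 = f(0.140000, -0.631297) = 1.100645
  k2 = f(0.210000, -0.554252) = 1.003968
  u ← -0.631297 + 0.14·1.003968 = -0.490742
u(0.28) ≈ -0.4907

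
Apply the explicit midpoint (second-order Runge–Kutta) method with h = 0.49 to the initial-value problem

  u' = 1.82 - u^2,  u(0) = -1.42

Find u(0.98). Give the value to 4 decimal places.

-2.1990

Midpoint: k1 = f(x_n, u_n); k2 = f(x_n + h/2, u_n + (h/2)·k1); u_{n+1} = u_n + h·k2.
x=0.000000, u=-1.420000:
  k1 = f(0.000000, -1.420000) = -0.196400
  k2 = f(0.245000, -1.468118) = -0.335370
  u ← -1.420000 + 0.49·(-0.335370) = -1.584332
x=0.490000, u=-1.584332:
  k1 = f(0.490000, -1.584332) = -0.690106
  k2 = f(0.735000, -1.753408) = -1.254438
  u ← -1.584332 + 0.49·(-1.254438) = -2.199006
u(0.98) ≈ -2.1990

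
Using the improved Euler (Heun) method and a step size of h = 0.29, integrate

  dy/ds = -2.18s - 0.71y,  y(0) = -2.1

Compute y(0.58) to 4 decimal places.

Heun: k1 = f(s_n, y_n); k2 = f(s_n + h, y_n + h·k1); y_{n+1} = y_n + (h/2)·(k1 + k2).
s=0.000000, y=-2.100000:
  k1 = f(0.000000, -2.100000) = 1.491000
  k2 = f(0.290000, -1.667610) = 0.551803
  y ← -2.100000 + (0.29/2)·(1.491000 + 0.551803) = -1.803794
s=0.290000, y=-1.803794:
  k1 = f(0.290000, -1.803794) = 0.648493
  k2 = f(0.580000, -1.615730) = -0.117231
  y ← -1.803794 + (0.29/2)·(0.648493 + (-0.117231)) = -1.726761
y(0.58) ≈ -1.7268

-1.7268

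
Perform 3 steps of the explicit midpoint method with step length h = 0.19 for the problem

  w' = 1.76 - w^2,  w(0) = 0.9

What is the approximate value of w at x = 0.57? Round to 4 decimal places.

1.2133

Midpoint: k1 = f(x_n, w_n); k2 = f(x_n + h/2, w_n + (h/2)·k1); w_{n+1} = w_n + h·k2.
x=0.000000, w=0.900000:
  k1 = f(0.000000, 0.900000) = 0.950000
  k2 = f(0.095000, 0.990250) = 0.779405
  w ← 0.900000 + 0.19·0.779405 = 1.048087
x=0.190000, w=1.048087:
  k1 = f(0.190000, 1.048087) = 0.661514
  k2 = f(0.285000, 1.110931) = 0.525833
  w ← 1.048087 + 0.19·0.525833 = 1.147995
x=0.380000, w=1.147995:
  k1 = f(0.380000, 1.147995) = 0.442107
  k2 = f(0.475000, 1.189995) = 0.343911
  w ← 1.147995 + 0.19·0.343911 = 1.213338
w(0.57) ≈ 1.2133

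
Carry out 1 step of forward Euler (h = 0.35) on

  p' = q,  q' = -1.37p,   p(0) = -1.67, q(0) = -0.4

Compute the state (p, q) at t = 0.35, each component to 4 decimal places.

Euler on (p,q): p_{n+1} = p_n + h·p', q_{n+1} = q_n + h·q'.
0.000000: (-1.670000, -0.400000); f=(-0.400000, 2.287900) → (-1.810000, 0.400765)
(p(0.35), q(0.35)) ≈ (-1.8100, 0.4008)

-1.8100, 0.4008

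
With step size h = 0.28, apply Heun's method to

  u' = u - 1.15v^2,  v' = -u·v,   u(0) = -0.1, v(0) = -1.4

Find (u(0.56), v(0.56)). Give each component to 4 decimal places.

-2.2720, -2.2865

Heun on (u,v): k1 = f(t_n, state_n); k2 = f(t_n + h, state_n + h·k1); state_{n+1} = state_n + (h/2)·(k1 + k2).
0.000000: (-0.100000, -1.400000)
  k1 = (-2.354000, -0.140000)
  predictor → (-0.759120, -1.439200)
  k2 = (-3.141111, -1.092526)
  → (-0.869316, -1.572554)
0.280000: (-0.869316, -1.572554)
  k1 = (-3.713179, -1.367045)
  predictor → (-1.909006, -1.955326)
  k2 = (-6.305802, -3.732729)
  → (-2.271973, -2.286522)
(u(0.56), v(0.56)) ≈ (-2.2720, -2.2865)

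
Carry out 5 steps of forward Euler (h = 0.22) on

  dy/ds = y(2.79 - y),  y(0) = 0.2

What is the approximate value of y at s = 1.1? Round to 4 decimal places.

Euler: y_{n+1} = y_n + h·f(s_n, y_n).
s=0.000000, y=0.200000: f=0.518000 → y ← 0.200000 + 0.22·0.518000 = 0.313960
s=0.220000, y=0.313960: f=0.777378 → y ← 0.313960 + 0.22·0.777378 = 0.484983
s=0.440000, y=0.484983: f=1.117894 → y ← 0.484983 + 0.22·1.117894 = 0.730920
s=0.660000, y=0.730920: f=1.505022 → y ← 0.730920 + 0.22·1.505022 = 1.062025
s=0.880000, y=1.062025: f=1.835152 → y ← 1.062025 + 0.22·1.835152 = 1.465758
y(1.1) ≈ 1.4658

1.4658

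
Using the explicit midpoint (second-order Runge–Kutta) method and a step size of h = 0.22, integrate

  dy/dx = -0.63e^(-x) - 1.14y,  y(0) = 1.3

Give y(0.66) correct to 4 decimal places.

0.4177

Midpoint: k1 = f(x_n, y_n); k2 = f(x_n + h/2, y_n + (h/2)·k1); y_{n+1} = y_n + h·k2.
x=0.000000, y=1.300000:
  k1 = f(0.000000, 1.300000) = -2.112000
  k2 = f(0.110000, 1.067680) = -1.781531
  y ← 1.300000 + 0.22·(-1.781531) = 0.908063
x=0.220000, y=0.908063:
  k1 = f(0.220000, 0.908063) = -1.540779
  k2 = f(0.330000, 0.738578) = -1.294900
  y ← 0.908063 + 0.22·(-1.294900) = 0.623185
x=0.440000, y=0.623185:
  k1 = f(0.440000, 0.623185) = -1.116174
  k2 = f(0.550000, 0.500406) = -0.933941
  y ← 0.623185 + 0.22·(-0.933941) = 0.417718
y(0.66) ≈ 0.4177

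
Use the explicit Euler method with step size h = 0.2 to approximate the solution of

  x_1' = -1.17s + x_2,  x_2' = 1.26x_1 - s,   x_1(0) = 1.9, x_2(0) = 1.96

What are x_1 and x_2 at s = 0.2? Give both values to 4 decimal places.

Euler on (x_1,x_2): x_1_{n+1} = x_1_n + h·x_1', x_2_{n+1} = x_2_n + h·x_2'.
0.000000: (1.900000, 1.960000); f=(1.960000, 2.394000) → (2.292000, 2.438800)
(x_1(0.2), x_2(0.2)) ≈ (2.2920, 2.4388)

2.2920, 2.4388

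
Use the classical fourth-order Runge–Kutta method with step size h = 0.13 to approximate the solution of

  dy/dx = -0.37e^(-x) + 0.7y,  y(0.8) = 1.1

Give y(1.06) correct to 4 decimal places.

1.2777

RK4: k1 = f(x_n, y_n); k2 = f(x_n + h/2, y_n + (h/2)·k1); k3 = f(x_n + h/2, y_n + (h/2)·k2); k4 = f(x_n + h, y_n + h·k3); y_{n+1} = y_n + (h/6)·(k1 + 2k2 + 2k3 + k4).
x=0.800000, y=1.100000:
  k1 = f(0.800000, 1.100000) = 0.603748
  k2 = f(0.865000, 1.139244) = 0.641681
  k3 = f(0.865000, 1.141709) = 0.643407
  k4 = f(0.930000, 1.183643) = 0.682565
  y ← 1.100000 + (0.13/6)·(k1 + 2k2 + 2k3 + k4) = 1.183557
x=0.930000, y=1.183557:
  k1 = f(0.930000, 1.183557) = 0.682505
  k2 = f(0.995000, 1.227920) = 0.722746
  k3 = f(0.995000, 1.230536) = 0.724577
  k4 = f(1.060000, 1.277752) = 0.766238
  y ← 1.183557 + (0.13/6)·(k1 + 2k2 + 2k3 + k4) = 1.277664
y(1.06) ≈ 1.2777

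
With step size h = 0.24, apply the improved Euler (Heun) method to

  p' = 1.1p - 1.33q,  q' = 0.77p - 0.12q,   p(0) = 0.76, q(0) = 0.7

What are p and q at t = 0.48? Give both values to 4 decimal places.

0.6163, 0.9169

Heun on (p,q): k1 = f(t_n, state_n); k2 = f(t_n + h, state_n + h·k1); state_{n+1} = state_n + (h/2)·(k1 + k2).
0.000000: (0.760000, 0.700000)
  k1 = (-0.095000, 0.501200)
  predictor → (0.737200, 0.820288)
  k2 = (-0.280063, 0.469209)
  → (0.714992, 0.816449)
0.240000: (0.714992, 0.816449)
  k1 = (-0.299386, 0.452570)
  predictor → (0.643140, 0.925066)
  k2 = (-0.522884, 0.384210)
  → (0.616320, 0.916863)
(p(0.48), q(0.48)) ≈ (0.6163, 0.9169)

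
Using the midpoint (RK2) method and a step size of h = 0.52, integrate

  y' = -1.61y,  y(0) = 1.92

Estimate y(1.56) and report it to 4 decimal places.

0.2596

Midpoint: k1 = f(t_n, y_n); k2 = f(t_n + h/2, y_n + (h/2)·k1); y_{n+1} = y_n + h·k2.
t=0.000000, y=1.920000:
  k1 = f(0.000000, 1.920000) = -3.091200
  k2 = f(0.260000, 1.116288) = -1.797224
  y ← 1.920000 + 0.52·(-1.797224) = 0.985444
t=0.520000, y=0.985444:
  k1 = f(0.520000, 0.985444) = -1.586564
  k2 = f(0.780000, 0.572937) = -0.922429
  y ← 0.985444 + 0.52·(-0.922429) = 0.505781
t=1.040000, y=0.505781:
  k1 = f(1.040000, 0.505781) = -0.814307
  k2 = f(1.300000, 0.294061) = -0.473438
  y ← 0.505781 + 0.52·(-0.473438) = 0.259593
y(1.56) ≈ 0.2596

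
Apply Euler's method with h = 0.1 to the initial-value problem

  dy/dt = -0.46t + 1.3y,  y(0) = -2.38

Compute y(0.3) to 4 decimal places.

Euler: y_{n+1} = y_n + h·f(t_n, y_n).
t=0.000000, y=-2.380000: f=-3.094000 → y ← -2.380000 + 0.1·(-3.094000) = -2.689400
t=0.100000, y=-2.689400: f=-3.542220 → y ← -2.689400 + 0.1·(-3.542220) = -3.043622
t=0.200000, y=-3.043622: f=-4.048709 → y ← -3.043622 + 0.1·(-4.048709) = -3.448493
y(0.3) ≈ -3.4485

-3.4485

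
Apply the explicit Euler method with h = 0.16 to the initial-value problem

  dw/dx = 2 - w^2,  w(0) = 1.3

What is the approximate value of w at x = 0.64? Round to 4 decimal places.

1.4032

Euler: w_{n+1} = w_n + h·f(x_n, w_n).
x=0.000000, w=1.300000: f=0.310000 → w ← 1.300000 + 0.16·0.310000 = 1.349600
x=0.160000, w=1.349600: f=0.178580 → w ← 1.349600 + 0.16·0.178580 = 1.378173
x=0.320000, w=1.378173: f=0.100640 → w ← 1.378173 + 0.16·0.100640 = 1.394275
x=0.480000, w=1.394275: f=0.055997 → w ← 1.394275 + 0.16·0.055997 = 1.403235
w(0.64) ≈ 1.4032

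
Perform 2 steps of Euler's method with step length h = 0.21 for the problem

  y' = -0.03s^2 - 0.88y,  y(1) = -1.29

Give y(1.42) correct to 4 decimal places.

-0.8716

Euler: y_{n+1} = y_n + h·f(s_n, y_n).
s=1.000000, y=-1.290000: f=1.105200 → y ← -1.290000 + 0.21·1.105200 = -1.057908
s=1.210000, y=-1.057908: f=0.887036 → y ← -1.057908 + 0.21·0.887036 = -0.871630
y(1.42) ≈ -0.8716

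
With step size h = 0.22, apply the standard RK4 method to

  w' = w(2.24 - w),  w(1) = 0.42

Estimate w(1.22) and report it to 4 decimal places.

RK4: k1 = f(s_n, w_n); k2 = f(s_n + h/2, w_n + (h/2)·k1); k3 = f(s_n + h/2, w_n + (h/2)·k2); k4 = f(s_n + h, w_n + h·k3); w_{n+1} = w_n + (h/6)·(k1 + 2k2 + 2k3 + k4).
s=1.000000, w=0.420000:
  k1 = f(1.000000, 0.420000) = 0.764400
  k2 = f(1.110000, 0.504084) = 0.875047
  k3 = f(1.110000, 0.516255) = 0.889892
  k4 = f(1.220000, 0.615776) = 1.000158
  w ← 0.420000 + (0.22/6)·(k1 + 2k2 + 2k3 + k4) = 0.614129
w(1.22) ≈ 0.6141

0.6141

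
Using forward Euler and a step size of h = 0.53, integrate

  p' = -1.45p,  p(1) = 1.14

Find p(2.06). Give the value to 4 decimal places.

Euler: p_{n+1} = p_n + h·f(x_n, p_n).
x=1.000000, p=1.140000: f=-1.653000 → p ← 1.140000 + 0.53·(-1.653000) = 0.263910
x=1.530000, p=0.263910: f=-0.382669 → p ← 0.263910 + 0.53·(-0.382669) = 0.061095
p(2.06) ≈ 0.0611

0.0611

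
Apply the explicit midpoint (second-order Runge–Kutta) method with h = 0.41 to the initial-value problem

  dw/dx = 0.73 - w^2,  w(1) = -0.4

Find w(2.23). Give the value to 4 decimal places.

0.4256

Midpoint: k1 = f(x_n, w_n); k2 = f(x_n + h/2, w_n + (h/2)·k1); w_{n+1} = w_n + h·k2.
x=1.000000, w=-0.400000:
  k1 = f(1.000000, -0.400000) = 0.570000
  k2 = f(1.205000, -0.283150) = 0.649826
  w ← -0.400000 + 0.41·0.649826 = -0.133571
x=1.410000, w=-0.133571:
  k1 = f(1.410000, -0.133571) = 0.712159
  k2 = f(1.615000, 0.012421) = 0.729846
  w ← -0.133571 + 0.41·0.729846 = 0.165665
x=1.820000, w=0.165665:
  k1 = f(1.820000, 0.165665) = 0.702555
  k2 = f(2.025000, 0.309689) = 0.634093
  w ← 0.165665 + 0.41·0.634093 = 0.425643
w(2.23) ≈ 0.4256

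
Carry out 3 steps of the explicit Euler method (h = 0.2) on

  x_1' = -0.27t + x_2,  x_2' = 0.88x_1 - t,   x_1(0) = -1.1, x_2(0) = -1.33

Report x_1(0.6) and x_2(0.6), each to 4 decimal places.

Euler on (x_1,x_2): x_1_{n+1} = x_1_n + h·x_1', x_2_{n+1} = x_2_n + h·x_2'.
0.000000: (-1.100000, -1.330000); f=(-1.330000, -0.968000) → (-1.366000, -1.523600)
0.200000: (-1.366000, -1.523600); f=(-1.577600, -1.402080) → (-1.681520, -1.804016)
0.400000: (-1.681520, -1.804016); f=(-1.912016, -1.879738) → (-2.063923, -2.179964)
(x_1(0.6), x_2(0.6)) ≈ (-2.0639, -2.1800)

-2.0639, -2.1800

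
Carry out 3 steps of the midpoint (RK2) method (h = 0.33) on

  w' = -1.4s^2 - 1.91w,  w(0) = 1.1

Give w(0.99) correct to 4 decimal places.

-0.1085

Midpoint: k1 = f(s_n, w_n); k2 = f(s_n + h/2, w_n + (h/2)·k1); w_{n+1} = w_n + h·k2.
s=0.000000, w=1.100000:
  k1 = f(0.000000, 1.100000) = -2.101000
  k2 = f(0.165000, 0.753335) = -1.476985
  w ← 1.100000 + 0.33·(-1.476985) = 0.612595
s=0.330000, w=0.612595:
  k1 = f(0.330000, 0.612595) = -1.322516
  k2 = f(0.495000, 0.394380) = -1.096300
  w ← 0.612595 + 0.33·(-1.096300) = 0.250816
s=0.660000, w=0.250816:
  k1 = f(0.660000, 0.250816) = -1.088898
  k2 = f(0.825000, 0.071148) = -1.088767
  w ← 0.250816 + 0.33·(-1.088767) = -0.108477
w(0.99) ≈ -0.1085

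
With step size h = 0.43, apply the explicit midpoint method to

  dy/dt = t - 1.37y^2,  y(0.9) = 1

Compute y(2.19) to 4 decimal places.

1.2008

Midpoint: k1 = f(t_n, y_n); k2 = f(t_n + h/2, y_n + (h/2)·k1); y_{n+1} = y_n + h·k2.
t=0.900000, y=1.000000:
  k1 = f(0.900000, 1.000000) = -0.470000
  k2 = f(1.115000, 0.898950) = 0.007888
  y ← 1.000000 + 0.43·0.007888 = 1.003392
t=1.330000, y=1.003392:
  k1 = f(1.330000, 1.003392) = -0.049309
  k2 = f(1.545000, 0.992790) = 0.194683
  y ← 1.003392 + 0.43·0.194683 = 1.087106
t=1.760000, y=1.087106:
  k1 = f(1.760000, 1.087106) = 0.140936
  k2 = f(1.975000, 1.117407) = 0.264421
  y ← 1.087106 + 0.43·0.264421 = 1.200807
y(2.19) ≈ 1.2008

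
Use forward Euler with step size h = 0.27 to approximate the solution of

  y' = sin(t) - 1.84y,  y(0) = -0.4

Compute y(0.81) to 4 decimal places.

Euler: y_{n+1} = y_n + h·f(t_n, y_n).
t=0.000000, y=-0.400000: f=0.736000 → y ← -0.400000 + 0.27·0.736000 = -0.201280
t=0.270000, y=-0.201280: f=0.637087 → y ← -0.201280 + 0.27·0.637087 = -0.029267
t=0.540000, y=-0.029267: f=0.567987 → y ← -0.029267 + 0.27·0.567987 = 0.124090
y(0.81) ≈ 0.1241

0.1241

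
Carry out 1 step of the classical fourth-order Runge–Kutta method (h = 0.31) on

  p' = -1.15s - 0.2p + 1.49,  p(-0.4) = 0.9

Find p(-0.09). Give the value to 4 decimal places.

1.3779

RK4: k1 = f(s_n, p_n); k2 = f(s_n + h/2, p_n + (h/2)·k1); k3 = f(s_n + h/2, p_n + (h/2)·k2); k4 = f(s_n + h, p_n + h·k3); p_{n+1} = p_n + (h/6)·(k1 + 2k2 + 2k3 + k4).
s=-0.400000, p=0.900000:
  k1 = f(-0.400000, 0.900000) = 1.770000
  k2 = f(-0.245000, 1.174350) = 1.536880
  k3 = f(-0.245000, 1.138216) = 1.544107
  k4 = f(-0.090000, 1.378673) = 1.317765
  p ← 0.900000 + (0.31/6)·(k1 + 2k2 + 2k3 + k4) = 1.377903
p(-0.09) ≈ 1.3779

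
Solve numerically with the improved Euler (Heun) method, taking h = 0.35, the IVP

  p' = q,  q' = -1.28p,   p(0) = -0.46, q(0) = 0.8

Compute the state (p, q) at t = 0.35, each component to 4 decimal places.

-0.1439, 0.9434

Heun on (p,q): k1 = f(t_n, state_n); k2 = f(t_n + h, state_n + h·k1); state_{n+1} = state_n + (h/2)·(k1 + k2).
0.000000: (-0.460000, 0.800000)
  k1 = (0.800000, 0.588800)
  predictor → (-0.180000, 1.006080)
  k2 = (1.006080, 0.230400)
  → (-0.143936, 0.943360)
(p(0.35), q(0.35)) ≈ (-0.1439, 0.9434)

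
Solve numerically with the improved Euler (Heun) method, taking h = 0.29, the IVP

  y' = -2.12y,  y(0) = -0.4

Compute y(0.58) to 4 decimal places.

-0.1319

Heun: k1 = f(t_n, y_n); k2 = f(t_n + h, y_n + h·k1); y_{n+1} = y_n + (h/2)·(k1 + k2).
t=0.000000, y=-0.400000:
  k1 = f(0.000000, -0.400000) = 0.848000
  k2 = f(0.290000, -0.154080) = 0.326650
  y ← -0.400000 + (0.29/2)·(0.848000 + 0.326650) = -0.229676
t=0.290000, y=-0.229676:
  k1 = f(0.290000, -0.229676) = 0.486913
  k2 = f(0.580000, -0.088471) = 0.187559
  y ← -0.229676 + (0.29/2)·(0.486913 + 0.187559) = -0.131877
y(0.58) ≈ -0.1319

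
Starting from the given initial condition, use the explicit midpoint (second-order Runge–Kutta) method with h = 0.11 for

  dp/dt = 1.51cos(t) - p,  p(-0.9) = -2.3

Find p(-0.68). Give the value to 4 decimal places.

-1.6362

Midpoint: k1 = f(t_n, p_n); k2 = f(t_n + h/2, p_n + (h/2)·k1); p_{n+1} = p_n + h·k2.
t=-0.900000, p=-2.300000:
  k1 = f(-0.900000, -2.300000) = 3.238631
  k2 = f(-0.845000, -2.121875) = 3.124110
  p ← -2.300000 + 0.11·3.124110 = -1.956348
t=-0.790000, p=-1.956348:
  k1 = f(-0.790000, -1.956348) = 3.019154
  k2 = f(-0.735000, -1.790294) = 2.910459
  p ← -1.956348 + 0.11·2.910459 = -1.636197
p(-0.68) ≈ -1.6362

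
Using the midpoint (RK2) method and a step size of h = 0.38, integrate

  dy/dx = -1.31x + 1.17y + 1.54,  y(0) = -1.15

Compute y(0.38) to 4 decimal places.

-1.1542

Midpoint: k1 = f(x_n, y_n); k2 = f(x_n + h/2, y_n + (h/2)·k1); y_{n+1} = y_n + h·k2.
x=0.000000, y=-1.150000:
  k1 = f(0.000000, -1.150000) = 0.194500
  k2 = f(0.190000, -1.113045) = -0.011163
  y ← -1.150000 + 0.38·(-0.011163) = -1.154242
y(0.38) ≈ -1.1542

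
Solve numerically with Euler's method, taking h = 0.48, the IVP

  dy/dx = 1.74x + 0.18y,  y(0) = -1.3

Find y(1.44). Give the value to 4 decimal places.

-0.4296

Euler: y_{n+1} = y_n + h·f(x_n, y_n).
x=0.000000, y=-1.300000: f=-0.234000 → y ← -1.300000 + 0.48·(-0.234000) = -1.412320
x=0.480000, y=-1.412320: f=0.580982 → y ← -1.412320 + 0.48·0.580982 = -1.133448
x=0.960000, y=-1.133448: f=1.466379 → y ← -1.133448 + 0.48·1.466379 = -0.429586
y(1.44) ≈ -0.4296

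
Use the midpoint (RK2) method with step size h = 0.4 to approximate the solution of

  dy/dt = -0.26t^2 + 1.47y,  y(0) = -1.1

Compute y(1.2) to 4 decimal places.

-6.2169

Midpoint: k1 = f(t_n, y_n); k2 = f(t_n + h/2, y_n + (h/2)·k1); y_{n+1} = y_n + h·k2.
t=0.000000, y=-1.100000:
  k1 = f(0.000000, -1.100000) = -1.617000
  k2 = f(0.200000, -1.423400) = -2.102798
  y ← -1.100000 + 0.4·(-2.102798) = -1.941119
t=0.400000, y=-1.941119:
  k1 = f(0.400000, -1.941119) = -2.895045
  k2 = f(0.600000, -2.520128) = -3.798189
  y ← -1.941119 + 0.4·(-3.798189) = -3.460395
t=0.800000, y=-3.460395:
  k1 = f(0.800000, -3.460395) = -5.253180
  k2 = f(1.000000, -4.511031) = -6.891215
  y ← -3.460395 + 0.4·(-6.891215) = -6.216881
y(1.2) ≈ -6.2169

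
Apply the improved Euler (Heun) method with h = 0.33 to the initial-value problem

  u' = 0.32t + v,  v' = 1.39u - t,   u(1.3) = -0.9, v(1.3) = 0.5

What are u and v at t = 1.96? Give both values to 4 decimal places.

Heun on (u,v): k1 = f(t_n, state_n); k2 = f(t_n + h, state_n + h·k1); state_{n+1} = state_n + (h/2)·(k1 + k2).
1.300000: (-0.900000, 0.500000)
  k1 = (0.916000, -2.551000)
  predictor → (-0.597720, -0.341830)
  k2 = (0.179770, -2.460831)
  → (-0.719198, -0.326952)
1.630000: (-0.719198, -0.326952)
  k1 = (0.194648, -2.629685)
  predictor → (-0.654964, -1.194748)
  k2 = (-0.567548, -2.870400)
  → (-0.780726, -1.234466)
(u(1.96), v(1.96)) ≈ (-0.7807, -1.2345)

-0.7807, -1.2345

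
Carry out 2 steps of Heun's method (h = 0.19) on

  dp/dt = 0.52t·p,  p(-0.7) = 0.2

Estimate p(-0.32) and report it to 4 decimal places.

Heun: k1 = f(t_n, p_n); k2 = f(t_n + h, p_n + h·k1); p_{n+1} = p_n + (h/2)·(k1 + k2).
t=-0.700000, p=0.200000:
  k1 = f(-0.700000, 0.200000) = -0.072800
  k2 = f(-0.510000, 0.186168) = -0.049372
  p ← 0.200000 + (0.19/2)·(-0.072800 + (-0.049372)) = 0.188394
t=-0.510000, p=0.188394:
  k1 = f(-0.510000, 0.188394) = -0.049962
  k2 = f(-0.320000, 0.178901) = -0.029769
  p ← 0.188394 + (0.19/2)·(-0.049962 + (-0.029769)) = 0.180819
p(-0.32) ≈ 0.1808

0.1808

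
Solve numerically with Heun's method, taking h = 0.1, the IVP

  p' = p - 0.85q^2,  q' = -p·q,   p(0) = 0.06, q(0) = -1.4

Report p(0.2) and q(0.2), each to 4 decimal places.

Heun on (p,q): k1 = f(t_n, state_n); k2 = f(t_n + h, state_n + h·k1); state_{n+1} = state_n + (h/2)·(k1 + k2).
0.000000: (0.060000, -1.400000)
  k1 = (-1.606000, 0.084000)
  predictor → (-0.100600, -1.391600)
  k2 = (-1.746668, -0.139995)
  → (-0.107633, -1.402800)
0.100000: (-0.107633, -1.402800)
  k1 = (-1.780303, -0.150988)
  predictor → (-0.285664, -1.417899)
  k2 = (-1.994535, -0.405042)
  → (-0.296375, -1.430601)
(p(0.2), q(0.2)) ≈ (-0.2964, -1.4306)

-0.2964, -1.4306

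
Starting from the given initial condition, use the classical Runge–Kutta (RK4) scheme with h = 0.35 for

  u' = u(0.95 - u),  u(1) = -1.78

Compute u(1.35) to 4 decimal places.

RK4: k1 = f(t_n, u_n); k2 = f(t_n + h/2, u_n + (h/2)·k1); k3 = f(t_n + h/2, u_n + (h/2)·k2); k4 = f(t_n + h, u_n + h·k3); u_{n+1} = u_n + (h/6)·(k1 + 2k2 + 2k3 + k4).
t=1.000000, u=-1.780000:
  k1 = f(1.000000, -1.780000) = -4.859400
  k2 = f(1.175000, -2.630395) = -9.417853
  k3 = f(1.175000, -3.428124) = -15.008754
  k4 = f(1.350000, -7.033064) = -56.145400
  u ← -1.780000 + (0.35/6)·(k1 + 2k2 + 2k3 + k4) = -8.188384
u(1.35) ≈ -8.1884

-8.1884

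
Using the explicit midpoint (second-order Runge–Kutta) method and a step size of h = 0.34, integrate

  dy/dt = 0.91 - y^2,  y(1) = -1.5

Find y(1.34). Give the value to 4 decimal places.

-2.2056

Midpoint: k1 = f(t_n, y_n); k2 = f(t_n + h/2, y_n + (h/2)·k1); y_{n+1} = y_n + h·k2.
t=1.000000, y=-1.500000:
  k1 = f(1.000000, -1.500000) = -1.340000
  k2 = f(1.170000, -1.727800) = -2.075293
  y ← -1.500000 + 0.34·(-2.075293) = -2.205600
y(1.34) ≈ -2.2056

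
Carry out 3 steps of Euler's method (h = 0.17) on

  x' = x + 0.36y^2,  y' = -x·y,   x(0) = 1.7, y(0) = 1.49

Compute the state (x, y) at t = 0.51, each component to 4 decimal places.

3.0171, 0.3828

Euler on (x,y): x_{n+1} = x_n + h·x', y_{n+1} = y_n + h·y'.
0.000000: (1.700000, 1.490000); f=(2.499236, -2.533000) → (2.124870, 1.059390)
0.170000: (2.124870, 1.059390); f=(2.528901, -2.251066) → (2.554783, 0.676709)
0.340000: (2.554783, 0.676709); f=(2.719640, -1.728844) → (3.017122, 0.382805)
(x(0.51), y(0.51)) ≈ (3.0171, 0.3828)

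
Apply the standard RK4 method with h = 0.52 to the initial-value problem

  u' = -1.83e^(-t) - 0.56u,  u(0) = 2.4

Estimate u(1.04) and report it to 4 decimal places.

RK4: k1 = f(t_n, u_n); k2 = f(t_n + h/2, u_n + (h/2)·k1); k3 = f(t_n + h/2, u_n + (h/2)·k2); k4 = f(t_n + h, u_n + h·k3); u_{n+1} = u_n + (h/6)·(k1 + 2k2 + 2k3 + k4).
t=0.000000, u=2.400000:
  k1 = f(0.000000, 2.400000) = -3.174000
  k2 = f(0.260000, 1.574760) = -2.292890
  k3 = f(0.260000, 1.803849) = -2.421180
  k4 = f(0.520000, 1.140987) = -1.726925
  u ← 2.400000 + (0.52/6)·(k1 + 2k2 + 2k3 + k4) = 1.158148
t=0.520000, u=1.158148:
  k1 = f(0.520000, 1.158148) = -1.736535
  k2 = f(0.780000, 0.706649) = -1.234606
  k3 = f(0.780000, 0.837150) = -1.307687
  k4 = f(1.040000, 0.478150) = -0.914586
  u ← 1.158148 + (0.52/6)·(k1 + 2k2 + 2k3 + k4) = 0.487720
u(1.04) ≈ 0.4877

0.4877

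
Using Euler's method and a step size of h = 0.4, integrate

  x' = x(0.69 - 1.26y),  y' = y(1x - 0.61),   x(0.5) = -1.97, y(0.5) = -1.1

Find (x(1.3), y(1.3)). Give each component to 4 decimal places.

Euler on (x,y): x_{n+1} = x_n + h·x', y_{n+1} = y_n + h·y'.
0.500000: (-1.970000, -1.100000); f=(-4.089720, 2.838000) → (-3.605888, 0.035200)
0.900000: (-3.605888, 0.035200); f=(-2.328134, -0.148399) → (-4.537142, -0.024160)
(x(1.3), y(1.3)) ≈ (-4.5371, -0.0242)

-4.5371, -0.0242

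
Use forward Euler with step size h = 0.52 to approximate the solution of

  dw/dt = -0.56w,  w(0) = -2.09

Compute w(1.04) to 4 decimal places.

-1.0500

Euler: w_{n+1} = w_n + h·f(t_n, w_n).
t=0.000000, w=-2.090000: f=1.170400 → w ← -2.090000 + 0.52·1.170400 = -1.481392
t=0.520000, w=-1.481392: f=0.829580 → w ← -1.481392 + 0.52·0.829580 = -1.050011
w(1.04) ≈ -1.0500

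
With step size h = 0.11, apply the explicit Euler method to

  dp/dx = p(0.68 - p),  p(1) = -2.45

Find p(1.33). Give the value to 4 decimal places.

Euler: p_{n+1} = p_n + h·f(x_n, p_n).
x=1.000000, p=-2.450000: f=-7.668500 → p ← -2.450000 + 0.11·(-7.668500) = -3.293535
x=1.110000, p=-3.293535: f=-13.086977 → p ← -3.293535 + 0.11·(-13.086977) = -4.733102
x=1.220000, p=-4.733102: f=-25.620768 → p ← -4.733102 + 0.11·(-25.620768) = -7.551387
p(1.33) ≈ -7.5514

-7.5514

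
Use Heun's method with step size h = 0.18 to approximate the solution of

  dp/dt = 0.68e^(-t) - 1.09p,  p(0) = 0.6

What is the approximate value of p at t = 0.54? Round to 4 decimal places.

0.5414

Heun: k1 = f(t_n, p_n); k2 = f(t_n + h, p_n + h·k1); p_{n+1} = p_n + (h/2)·(k1 + k2).
t=0.000000, p=0.600000:
  k1 = f(0.000000, 0.600000) = 0.026000
  k2 = f(0.180000, 0.604680) = -0.091117
  p ← 0.600000 + (0.18/2)·(0.026000 + (-0.091117)) = 0.594139
t=0.180000, p=0.594139:
  k1 = f(0.180000, 0.594139) = -0.079628
  k2 = f(0.360000, 0.579806) = -0.157569
  p ← 0.594139 + (0.18/2)·(-0.079628 + (-0.157569)) = 0.572792
t=0.360000, p=0.572792:
  k1 = f(0.360000, 0.572792) = -0.149923
  k2 = f(0.540000, 0.545806) = -0.198659
  p ← 0.572792 + (0.18/2)·(-0.149923 + (-0.198659)) = 0.541419
p(0.54) ≈ 0.5414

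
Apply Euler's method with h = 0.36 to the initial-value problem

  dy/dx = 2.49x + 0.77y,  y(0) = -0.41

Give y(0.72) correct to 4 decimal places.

Euler: y_{n+1} = y_n + h·f(x_n, y_n).
x=0.000000, y=-0.410000: f=-0.315700 → y ← -0.410000 + 0.36·(-0.315700) = -0.523652
x=0.360000, y=-0.523652: f=0.493188 → y ← -0.523652 + 0.36·0.493188 = -0.346104
y(0.72) ≈ -0.3461

-0.3461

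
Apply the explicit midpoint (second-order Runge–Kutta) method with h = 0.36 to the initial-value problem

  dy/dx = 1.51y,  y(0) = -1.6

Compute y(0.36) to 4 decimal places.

-2.7062

Midpoint: k1 = f(x_n, y_n); k2 = f(x_n + h/2, y_n + (h/2)·k1); y_{n+1} = y_n + h·k2.
x=0.000000, y=-1.600000:
  k1 = f(0.000000, -1.600000) = -2.416000
  k2 = f(0.180000, -2.034880) = -3.072669
  y ← -1.600000 + 0.36·(-3.072669) = -2.706161
y(0.36) ≈ -2.7062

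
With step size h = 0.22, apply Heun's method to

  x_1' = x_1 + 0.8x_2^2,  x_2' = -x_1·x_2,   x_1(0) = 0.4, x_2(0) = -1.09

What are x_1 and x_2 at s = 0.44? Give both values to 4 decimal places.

1.0446, -0.7976

Heun on (x_1,x_2): k1 = f(s_n, state_n); k2 = f(s_n + h, state_n + h·k1); state_{n+1} = state_n + (h/2)·(k1 + k2).
0.000000: (0.400000, -1.090000)
  k1 = (1.350480, 0.436000)
  predictor → (0.697106, -0.994080)
  k2 = (1.487662, 0.692979)
  → (0.712196, -0.965812)
0.220000: (0.712196, -0.965812)
  k1 = (1.458430, 0.687847)
  predictor → (1.033050, -0.814486)
  k2 = (1.563760, 0.841405)
  → (1.044637, -0.797595)
(x_1(0.44), x_2(0.44)) ≈ (1.0446, -0.7976)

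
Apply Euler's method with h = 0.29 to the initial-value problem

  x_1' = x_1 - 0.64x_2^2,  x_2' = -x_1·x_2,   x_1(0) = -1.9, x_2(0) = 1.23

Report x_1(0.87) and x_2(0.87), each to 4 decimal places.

Euler on (x_1,x_2): x_1_{n+1} = x_1_n + h·x_1', x_2_{n+1} = x_2_n + h·x_2'.
0.000000: (-1.900000, 1.230000); f=(-2.868256, 2.337000) → (-2.731794, 1.907730)
0.290000: (-2.731794, 1.907730); f=(-5.061032, 5.211526) → (-4.199493, 3.419072)
0.580000: (-4.199493, 3.419072); f=(-11.681130, 14.358373) → (-7.587021, 7.583001)
(x_1(0.87), x_2(0.87)) ≈ (-7.5870, 7.5830)

-7.5870, 7.5830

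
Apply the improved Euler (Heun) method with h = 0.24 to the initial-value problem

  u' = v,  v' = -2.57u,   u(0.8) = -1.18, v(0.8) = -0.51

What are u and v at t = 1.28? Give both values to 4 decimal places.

-1.0638, 0.9861

Heun on (u,v): k1 = f(t_n, state_n); k2 = f(t_n + h, state_n + h·k1); state_{n+1} = state_n + (h/2)·(k1 + k2).
0.800000: (-1.180000, -0.510000)
  k1 = (-0.510000, 3.032600)
  predictor → (-1.302400, 0.217824)
  k2 = (0.217824, 3.347168)
  → (-1.215061, 0.255572)
1.040000: (-1.215061, 0.255572)
  k1 = (0.255572, 3.122707)
  predictor → (-1.153724, 1.005022)
  k2 = (1.005022, 2.965070)
  → (-1.063790, 0.986105)
(u(1.28), v(1.28)) ≈ (-1.0638, 0.9861)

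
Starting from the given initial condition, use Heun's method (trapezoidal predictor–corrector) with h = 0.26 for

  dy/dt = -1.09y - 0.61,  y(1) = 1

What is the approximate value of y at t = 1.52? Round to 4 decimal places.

0.3335

Heun: k1 = f(t_n, y_n); k2 = f(t_n + h, y_n + h·k1); y_{n+1} = y_n + (h/2)·(k1 + k2).
t=1.000000, y=1.000000:
  k1 = f(1.000000, 1.000000) = -1.700000
  k2 = f(1.260000, 0.558000) = -1.218220
  y ← 1.000000 + (0.26/2)·(-1.700000 + (-1.218220)) = 0.620631
t=1.260000, y=0.620631:
  k1 = f(1.260000, 0.620631) = -1.286488
  k2 = f(1.520000, 0.286144) = -0.921897
  y ← 0.620631 + (0.26/2)·(-1.286488 + (-0.921897)) = 0.333541
y(1.52) ≈ 0.3335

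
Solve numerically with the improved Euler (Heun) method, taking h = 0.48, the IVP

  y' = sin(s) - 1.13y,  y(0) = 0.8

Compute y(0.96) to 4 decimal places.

Heun: k1 = f(s_n, y_n); k2 = f(s_n + h, y_n + h·k1); y_{n+1} = y_n + (h/2)·(k1 + k2).
s=0.000000, y=0.800000:
  k1 = f(0.000000, 0.800000) = -0.904000
  k2 = f(0.480000, 0.366080) = 0.048109
  y ← 0.800000 + (0.48/2)·(-0.904000 + 0.048109) = 0.594586
s=0.480000, y=0.594586:
  k1 = f(0.480000, 0.594586) = -0.210103
  k2 = f(0.960000, 0.493737) = 0.261269
  y ← 0.594586 + (0.48/2)·(-0.210103 + 0.261269) = 0.606866
y(0.96) ≈ 0.6069

0.6069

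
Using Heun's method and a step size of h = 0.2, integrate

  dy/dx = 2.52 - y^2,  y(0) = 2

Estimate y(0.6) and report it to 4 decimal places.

1.6580

Heun: k1 = f(x_n, y_n); k2 = f(x_n + h, y_n + h·k1); y_{n+1} = y_n + (h/2)·(k1 + k2).
x=0.000000, y=2.000000:
  k1 = f(0.000000, 2.000000) = -1.480000
  k2 = f(0.200000, 1.704000) = -0.383616
  y ← 2.000000 + (0.2/2)·(-1.480000 + (-0.383616)) = 1.813638
x=0.200000, y=1.813638:
  k1 = f(0.200000, 1.813638) = -0.769284
  k2 = f(0.400000, 1.659782) = -0.234875
  y ← 1.813638 + (0.2/2)·(-0.769284 + (-0.234875)) = 1.713222
x=0.400000, y=1.713222:
  k1 = f(0.400000, 1.713222) = -0.415131
  k2 = f(0.600000, 1.630196) = -0.137540
  y ← 1.713222 + (0.2/2)·(-0.415131 + (-0.137540)) = 1.657955
y(0.6) ≈ 1.6580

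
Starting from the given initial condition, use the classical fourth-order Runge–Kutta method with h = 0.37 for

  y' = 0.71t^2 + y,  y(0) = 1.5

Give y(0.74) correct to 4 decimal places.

RK4: k1 = f(t_n, y_n); k2 = f(t_n + h/2, y_n + (h/2)·k1); k3 = f(t_n + h/2, y_n + (h/2)·k2); k4 = f(t_n + h, y_n + h·k3); y_{n+1} = y_n + (h/6)·(k1 + 2k2 + 2k3 + k4).
t=0.000000, y=1.500000:
  k1 = f(0.000000, 1.500000) = 1.500000
  k2 = f(0.185000, 1.777500) = 1.801800
  k3 = f(0.185000, 1.833333) = 1.857633
  k4 = f(0.370000, 2.187324) = 2.284523
  y ← 1.500000 + (0.37/6)·(k1 + 2k2 + 2k3 + k4) = 2.184709
t=0.370000, y=2.184709:
  k1 = f(0.370000, 2.184709) = 2.281908
  k2 = f(0.555000, 2.606862) = 2.825560
  k3 = f(0.555000, 2.707437) = 2.926135
  k4 = f(0.740000, 3.267379) = 3.656175
  y ← 2.184709 + (0.37/6)·(k1 + 2k2 + 2k3 + k4) = 3.260266
y(0.74) ≈ 3.2603

3.2603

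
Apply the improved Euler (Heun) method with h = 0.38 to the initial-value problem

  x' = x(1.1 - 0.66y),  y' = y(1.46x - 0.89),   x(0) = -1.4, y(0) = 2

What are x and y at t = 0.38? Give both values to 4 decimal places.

Heun on (x,y): k1 = f(t_n, state_n); k2 = f(t_n + h, state_n + h·k1); state_{n+1} = state_n + (h/2)·(k1 + k2).
0.000000: (-1.400000, 2.000000)
  k1 = (0.308000, -5.868000)
  predictor → (-1.282960, -0.229840)
  k2 = (-1.605874, 0.635076)
  → (-1.646596, 1.005744)
(x(0.38), y(0.38)) ≈ (-1.6466, 1.0057)

-1.6466, 1.0057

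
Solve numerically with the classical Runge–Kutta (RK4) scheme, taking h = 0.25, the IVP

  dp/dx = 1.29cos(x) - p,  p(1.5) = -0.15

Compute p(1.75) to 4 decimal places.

-0.1337

RK4: k1 = f(x_n, p_n); k2 = f(x_n + h/2, p_n + (h/2)·k1); k3 = f(x_n + h/2, p_n + (h/2)·k2); k4 = f(x_n + h, p_n + h·k3); p_{n+1} = p_n + (h/6)·(k1 + 2k2 + 2k3 + k4).
x=1.500000, p=-0.150000:
  k1 = f(1.500000, -0.150000) = 0.241251
  k2 = f(1.625000, -0.119844) = 0.049955
  k3 = f(1.625000, -0.143756) = 0.073867
  k4 = f(1.750000, -0.131533) = -0.098404
  p ← -0.150000 + (0.25/6)·(k1 + 2k2 + 2k3 + k4) = -0.133730
p(1.75) ≈ -0.1337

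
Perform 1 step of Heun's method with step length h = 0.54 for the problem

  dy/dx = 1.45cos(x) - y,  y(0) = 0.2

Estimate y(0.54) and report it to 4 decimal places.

0.6370

Heun: k1 = f(x_n, y_n); k2 = f(x_n + h, y_n + h·k1); y_{n+1} = y_n + (h/2)·(k1 + k2).
x=0.000000, y=0.200000:
  k1 = f(0.000000, 0.200000) = 1.250000
  k2 = f(0.540000, 0.875000) = 0.368678
  y ← 0.200000 + (0.54/2)·(1.250000 + 0.368678) = 0.637043
y(0.54) ≈ 0.6370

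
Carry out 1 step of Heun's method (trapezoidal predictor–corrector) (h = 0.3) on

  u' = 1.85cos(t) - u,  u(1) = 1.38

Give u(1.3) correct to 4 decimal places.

Heun: k1 = f(t_n, u_n); k2 = f(t_n + h, u_n + h·k1); u_{n+1} = u_n + (h/2)·(k1 + k2).
t=1.000000, u=1.380000:
  k1 = f(1.000000, 1.380000) = -0.380441
  k2 = f(1.300000, 1.265868) = -0.770995
  u ← 1.380000 + (0.3/2)·(-0.380441 + (-0.770995)) = 1.207285
u(1.3) ≈ 1.2073

1.2073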